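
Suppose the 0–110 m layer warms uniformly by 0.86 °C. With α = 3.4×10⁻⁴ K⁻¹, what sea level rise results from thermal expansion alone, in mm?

Δh = αΔT·H = 3.4×10⁻⁴ × 0.86 × 110 = 0.032164 m

32 mm of thermosteric rise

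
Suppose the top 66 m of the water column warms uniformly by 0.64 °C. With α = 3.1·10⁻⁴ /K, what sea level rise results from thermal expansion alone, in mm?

about 13.1 mm

Δh = αΔT·H = 3.1×10⁻⁴ × 0.64 × 66 = 0.0130944 m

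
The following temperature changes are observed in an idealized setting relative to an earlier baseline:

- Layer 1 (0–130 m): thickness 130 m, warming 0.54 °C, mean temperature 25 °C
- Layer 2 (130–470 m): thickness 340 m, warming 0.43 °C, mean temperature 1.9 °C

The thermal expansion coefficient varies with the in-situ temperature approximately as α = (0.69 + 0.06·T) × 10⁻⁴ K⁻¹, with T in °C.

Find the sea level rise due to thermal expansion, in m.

0.0271 m

Layer 1: α = (0.69 + 0.06×25)×10⁻⁴ = 2.19×10⁻⁴ K⁻¹
Layer 2: α = (0.69 + 0.06×1.9)×10⁻⁴ = 0.804×10⁻⁴ K⁻¹
2.19×10⁻⁴ × 130 × 0.54 = 0.0153738 m
0.43 × 0.804×10⁻⁴ × 340 = 0.01175448 m
Δh = 0.0153738 + 0.01175448 = 0.02712828 m ≈ 0.0271 m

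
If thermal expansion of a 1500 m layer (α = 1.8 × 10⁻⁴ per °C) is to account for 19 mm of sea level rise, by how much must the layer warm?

about 0.0704 °C

ΔT = Δh/(αH) = 0.019 / (1.8×10⁻⁴ × 1500) ≈ 0.07037 °C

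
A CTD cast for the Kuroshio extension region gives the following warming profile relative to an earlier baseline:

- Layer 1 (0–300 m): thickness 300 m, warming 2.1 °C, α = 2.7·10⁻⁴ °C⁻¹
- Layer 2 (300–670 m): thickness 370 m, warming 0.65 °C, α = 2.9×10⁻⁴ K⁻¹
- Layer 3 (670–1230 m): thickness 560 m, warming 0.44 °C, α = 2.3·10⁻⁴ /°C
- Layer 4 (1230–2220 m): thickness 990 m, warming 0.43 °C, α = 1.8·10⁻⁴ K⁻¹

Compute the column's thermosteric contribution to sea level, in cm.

Δh ≈ 37.3 cm

0–300 m: 300 × 2.1 × 2.7×10⁻⁴ = 0.17010 m
Layer 2: 2.9×10⁻⁴ × 0.65 × 370 = 0.069745 m
560 × 0.44 × 2.3×10⁻⁴ = 0.056672 m
1230–2220 m: 1.8×10⁻⁴ × 0.43 × 990 = 0.076626 m
Δh = 0.17010 + 0.069745 + 0.056672 + 0.076626 = 0.373143 m ≈ 37.3 cm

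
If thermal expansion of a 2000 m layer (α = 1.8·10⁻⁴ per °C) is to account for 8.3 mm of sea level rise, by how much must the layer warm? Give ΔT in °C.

ΔT = Δh/(αH) = 0.0083 / (1.8×10⁻⁴ × 2000) ≈ 0.02306 °C

ΔT ≈ 0.023 °C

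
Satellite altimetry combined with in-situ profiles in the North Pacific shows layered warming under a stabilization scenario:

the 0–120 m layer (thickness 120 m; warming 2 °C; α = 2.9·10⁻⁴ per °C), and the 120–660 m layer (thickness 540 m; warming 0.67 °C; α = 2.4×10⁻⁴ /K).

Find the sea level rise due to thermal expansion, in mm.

0–120 m: 120 × 2 × 2.9×10⁻⁴ = 0.06960 m
2.4×10⁻⁴ × 0.67 × 540 = 0.086832 m
Δh = 0.06960 + 0.086832 = 0.156432 m ≈ 156 mm

Δh = 156 mm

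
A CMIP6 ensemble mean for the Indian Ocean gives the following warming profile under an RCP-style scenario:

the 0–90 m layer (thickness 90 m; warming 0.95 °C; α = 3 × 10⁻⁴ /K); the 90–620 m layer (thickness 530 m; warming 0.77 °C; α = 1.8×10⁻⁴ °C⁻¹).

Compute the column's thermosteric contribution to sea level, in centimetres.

9.91 cm

Layer 1: 3×10⁻⁴ × 90 × 0.95 = 0.02565 m
90–620 m: 1.8×10⁻⁴ × 530 × 0.77 = 0.073458 m
Δh = 0.02565 + 0.073458 = 0.099108 m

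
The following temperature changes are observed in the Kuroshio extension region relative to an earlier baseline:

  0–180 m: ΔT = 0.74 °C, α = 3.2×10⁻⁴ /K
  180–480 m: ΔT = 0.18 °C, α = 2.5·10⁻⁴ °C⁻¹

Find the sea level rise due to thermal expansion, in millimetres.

56 mm of thermosteric rise

0.74 × 180 × 3.2×10⁻⁴ = 0.042624 m
180–480 m: 2.5×10⁻⁴ × 300 × 0.18 = 0.01350 m
Δh = 0.042624 + 0.01350 = 0.056124 m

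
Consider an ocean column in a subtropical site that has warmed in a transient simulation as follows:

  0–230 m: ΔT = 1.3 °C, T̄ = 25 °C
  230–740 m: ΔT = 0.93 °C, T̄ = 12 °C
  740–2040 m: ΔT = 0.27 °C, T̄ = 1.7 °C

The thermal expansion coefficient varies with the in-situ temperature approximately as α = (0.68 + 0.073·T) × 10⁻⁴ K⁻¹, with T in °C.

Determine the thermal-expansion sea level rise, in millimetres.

Δh ≈ 177 mm

Layer 1: α = (0.68 + 0.073×25)×10⁻⁴ = 2.505×10⁻⁴ K⁻¹
Layer 2: α = (0.68 + 0.073×12)×10⁻⁴ = 1.556×10⁻⁴ K⁻¹
Layer 3: α = (0.68 + 0.073×1.7)×10⁻⁴ = 0.8041×10⁻⁴ K⁻¹
1.3 × 2.505×10⁻⁴ × 230 = 0.0748995 m
1.556×10⁻⁴ × 510 × 0.93 = 0.07380108 m
1300 × 0.8041×10⁻⁴ × 0.27 = 0.02822391 m
Δh = 0.0748995 + 0.07380108 + 0.02822391 = 0.17692449 m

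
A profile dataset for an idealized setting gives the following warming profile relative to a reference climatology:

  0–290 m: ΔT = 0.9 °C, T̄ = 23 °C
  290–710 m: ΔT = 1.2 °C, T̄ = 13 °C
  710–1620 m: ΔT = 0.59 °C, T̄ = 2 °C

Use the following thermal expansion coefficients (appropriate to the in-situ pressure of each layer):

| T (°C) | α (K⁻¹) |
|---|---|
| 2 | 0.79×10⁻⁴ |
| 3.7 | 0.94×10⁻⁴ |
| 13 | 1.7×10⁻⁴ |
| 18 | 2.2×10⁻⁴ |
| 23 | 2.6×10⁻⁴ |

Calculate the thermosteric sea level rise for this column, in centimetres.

Layer 1 at 23 °C → α = 2.6×10⁻⁴ K⁻¹
Layer 2 at 13 °C → α = 1.7×10⁻⁴ K⁻¹
Layer 3 at 2 °C → α = 0.79×10⁻⁴ K⁻¹
Layer 1: 0.9 × 290 × 2.6×10⁻⁴ = 0.06786 m
Layer 2: 420 × 1.2 × 1.7×10⁻⁴ = 0.08568 m
0.79×10⁻⁴ × 910 × 0.59 = 0.0424151 m
Δh = 0.06786 + 0.08568 + 0.0424151 = 0.1959551 m ≈ 20 cm

20 cm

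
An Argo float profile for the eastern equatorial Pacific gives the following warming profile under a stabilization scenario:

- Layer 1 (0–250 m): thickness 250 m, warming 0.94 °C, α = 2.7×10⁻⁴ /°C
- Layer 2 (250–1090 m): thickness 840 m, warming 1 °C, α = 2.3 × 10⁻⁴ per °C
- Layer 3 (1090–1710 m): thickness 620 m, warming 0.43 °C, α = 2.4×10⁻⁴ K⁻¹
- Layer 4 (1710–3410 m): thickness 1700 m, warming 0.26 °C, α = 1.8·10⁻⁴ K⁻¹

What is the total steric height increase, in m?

about 0.400 m

250 × 2.7×10⁻⁴ × 0.94 = 0.06345 m
250–1090 m: 2.3×10⁻⁴ × 1 × 840 = 0.19320 m
1090–1710 m: 620 × 0.43 × 2.4×10⁻⁴ = 0.063984 m
1710–3410 m: 0.26 × 1.8×10⁻⁴ × 1700 = 0.07956 m
Δh = 0.06345 + 0.19320 + 0.063984 + 0.07956 = 0.400194 m ≈ 0.400 m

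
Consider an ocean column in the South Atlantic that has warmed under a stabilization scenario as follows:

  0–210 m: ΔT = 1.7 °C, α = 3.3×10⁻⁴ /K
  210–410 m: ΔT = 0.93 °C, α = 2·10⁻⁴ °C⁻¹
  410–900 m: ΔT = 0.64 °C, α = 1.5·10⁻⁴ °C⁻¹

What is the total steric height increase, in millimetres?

200 mm

3.3×10⁻⁴ × 210 × 1.7 = 0.11781 m
Layer 2: 0.93 × 200 × 2×10⁻⁴ = 0.03720 m
Layer 3: 1.5×10⁻⁴ × 0.64 × 490 = 0.04704 m
Δh = 0.11781 + 0.03720 + 0.04704 = 0.20205 m ≈ 200 mm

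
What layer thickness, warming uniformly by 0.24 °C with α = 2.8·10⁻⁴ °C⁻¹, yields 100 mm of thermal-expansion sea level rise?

1500 m

H = Δh/(αΔT) = 0.1 / (2.8×10⁻⁴ × 0.24) ≈ 1488 m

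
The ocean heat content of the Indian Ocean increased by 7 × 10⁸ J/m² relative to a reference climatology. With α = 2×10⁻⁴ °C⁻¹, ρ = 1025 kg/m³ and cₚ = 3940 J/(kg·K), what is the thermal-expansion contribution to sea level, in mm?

34.7 mm

Δh = αQ/(ρcₚ) = 2×10⁻⁴ × 7×10⁸ / (1025 × 3940) ≈ 0.034666 m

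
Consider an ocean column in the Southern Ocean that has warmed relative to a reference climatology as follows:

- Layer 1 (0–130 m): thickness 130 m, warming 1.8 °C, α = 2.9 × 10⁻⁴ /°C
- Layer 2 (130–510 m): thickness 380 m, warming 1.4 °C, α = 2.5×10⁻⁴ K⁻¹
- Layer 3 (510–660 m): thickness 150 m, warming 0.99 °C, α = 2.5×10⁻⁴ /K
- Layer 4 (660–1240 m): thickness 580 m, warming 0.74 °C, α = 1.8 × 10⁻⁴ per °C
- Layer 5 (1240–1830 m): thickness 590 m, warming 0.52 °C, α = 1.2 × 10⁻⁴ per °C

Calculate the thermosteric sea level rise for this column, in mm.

130 × 1.8 × 2.9×10⁻⁴ = 0.06786 m
1.4 × 380 × 2.5×10⁻⁴ = 0.13300 m
Layer 3: 0.99 × 150 × 2.5×10⁻⁴ = 0.037125 m
660–1240 m: 1.8×10⁻⁴ × 580 × 0.74 = 0.077256 m
Layer 5: 0.52 × 1.2×10⁻⁴ × 590 = 0.036816 m
Δh = 0.06786 + 0.13300 + 0.037125 + 0.077256 + 0.036816 = 0.352057 m

Δh = 350 mm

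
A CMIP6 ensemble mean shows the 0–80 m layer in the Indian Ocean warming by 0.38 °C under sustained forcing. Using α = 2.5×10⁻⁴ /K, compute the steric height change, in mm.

Δh = αΔT·H = 2.5×10⁻⁴ × 0.38 × 80 = 0.00760 m

Δh = 7.60 mm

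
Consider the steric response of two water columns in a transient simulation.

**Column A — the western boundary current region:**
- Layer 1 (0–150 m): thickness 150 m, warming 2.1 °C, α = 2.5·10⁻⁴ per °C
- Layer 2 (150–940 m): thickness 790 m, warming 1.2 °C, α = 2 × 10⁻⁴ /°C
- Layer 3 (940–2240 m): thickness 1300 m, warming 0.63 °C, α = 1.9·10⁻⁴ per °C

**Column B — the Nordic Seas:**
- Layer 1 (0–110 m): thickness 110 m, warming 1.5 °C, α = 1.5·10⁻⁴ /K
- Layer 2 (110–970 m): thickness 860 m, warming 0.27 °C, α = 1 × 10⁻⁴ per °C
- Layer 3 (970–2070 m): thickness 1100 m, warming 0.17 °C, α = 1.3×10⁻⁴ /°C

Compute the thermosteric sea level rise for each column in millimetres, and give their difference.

A Layer 1: 2.5×10⁻⁴ × 150 × 2.1 = 0.07875 m
A Layer 2: 1.2 × 790 × 2×10⁻⁴ = 0.18960 m
A 1300 × 1.9×10⁻⁴ × 0.63 = 0.15561 m
A total: 0.42396 m
B 1.5×10⁻⁴ × 110 × 1.5 = 0.02475 m
B 0.27 × 1×10⁻⁴ × 860 = 0.02322 m
B Layer 3: 0.17 × 1.3×10⁻⁴ × 1100 = 0.02431 m
B total: 0.07228 m
Difference: 0.42396 − 0.07228 = 0.35168 m

Δh_A ≈ 420 mm, Δh_B ≈ 72 mm; difference ≈ 350 mm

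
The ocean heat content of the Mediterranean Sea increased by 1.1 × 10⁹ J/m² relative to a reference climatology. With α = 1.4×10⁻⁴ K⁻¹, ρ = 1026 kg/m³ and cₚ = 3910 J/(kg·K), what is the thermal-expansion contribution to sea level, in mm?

Δh ≈ 38 mm

Δh = αQ/(ρcₚ) = 1.4×10⁻⁴ × 1.1×10⁹ / (1026 × 3910) ≈ 0.038388 m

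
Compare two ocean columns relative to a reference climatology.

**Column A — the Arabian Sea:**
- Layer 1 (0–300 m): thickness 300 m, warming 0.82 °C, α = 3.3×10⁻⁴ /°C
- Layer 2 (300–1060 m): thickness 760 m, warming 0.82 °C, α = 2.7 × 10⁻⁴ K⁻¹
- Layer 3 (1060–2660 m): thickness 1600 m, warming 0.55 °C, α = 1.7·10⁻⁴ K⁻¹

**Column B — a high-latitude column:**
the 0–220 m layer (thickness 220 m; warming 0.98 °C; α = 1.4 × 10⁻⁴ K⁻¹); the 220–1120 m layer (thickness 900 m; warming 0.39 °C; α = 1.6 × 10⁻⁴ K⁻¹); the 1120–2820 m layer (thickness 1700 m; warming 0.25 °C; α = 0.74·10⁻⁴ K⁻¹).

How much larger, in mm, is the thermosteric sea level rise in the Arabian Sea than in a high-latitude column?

Δh_A − Δh_B ≈ 281 mm

A 0–300 m: 300 × 3.3×10⁻⁴ × 0.82 = 0.08118 m
A Layer 2: 2.7×10⁻⁴ × 0.82 × 760 = 0.168264 m
A 1060–2660 m: 1.7×10⁻⁴ × 1600 × 0.55 = 0.14960 m
A total: 0.399044 m
B 220 × 1.4×10⁻⁴ × 0.98 = 0.030184 m
B 900 × 1.6×10⁻⁴ × 0.39 = 0.05616 m
B Layer 3: 1700 × 0.74×10⁻⁴ × 0.25 = 0.03145 m
B total: 0.117794 m
Difference: 0.399044 − 0.117794 = 0.28125 m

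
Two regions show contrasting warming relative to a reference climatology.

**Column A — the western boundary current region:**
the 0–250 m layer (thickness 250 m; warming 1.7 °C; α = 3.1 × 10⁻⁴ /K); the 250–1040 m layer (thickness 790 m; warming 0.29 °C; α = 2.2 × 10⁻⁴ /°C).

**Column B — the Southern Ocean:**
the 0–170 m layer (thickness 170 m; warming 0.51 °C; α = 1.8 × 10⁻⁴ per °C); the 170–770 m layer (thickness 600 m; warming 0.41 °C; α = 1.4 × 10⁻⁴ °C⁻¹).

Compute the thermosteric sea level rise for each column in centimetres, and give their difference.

Δh_A ≈ 18 cm, Δh_B ≈ 5.0 cm; difference ≈ 13 cm

A Layer 1: 250 × 1.7 × 3.1×10⁻⁴ = 0.13175 m
A Layer 2: 2.2×10⁻⁴ × 0.29 × 790 = 0.050402 m
A total: 0.182152 m
B 0.51 × 1.8×10⁻⁴ × 170 = 0.015606 m
B 170–770 m: 600 × 1.4×10⁻⁴ × 0.41 = 0.03444 m
B total: 0.050046 m
Difference: 0.182152 − 0.050046 = 0.132106 m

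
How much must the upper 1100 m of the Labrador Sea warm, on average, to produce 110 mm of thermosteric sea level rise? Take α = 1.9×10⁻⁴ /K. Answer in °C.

0.526 °C

ΔT = Δh/(αH) = 0.11 / (1.9×10⁻⁴ × 1100) ≈ 0.5263 °C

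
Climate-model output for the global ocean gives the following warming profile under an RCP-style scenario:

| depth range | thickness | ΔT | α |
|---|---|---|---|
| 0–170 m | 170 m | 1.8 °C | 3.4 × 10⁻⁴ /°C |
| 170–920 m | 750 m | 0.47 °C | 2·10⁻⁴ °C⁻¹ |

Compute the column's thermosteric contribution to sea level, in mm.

170 mm

Layer 1: 1.8 × 170 × 3.4×10⁻⁴ = 0.10404 m
0.47 × 2×10⁻⁴ × 750 = 0.07050 m
Δh = 0.10404 + 0.07050 = 0.17454 m ≈ 170 mm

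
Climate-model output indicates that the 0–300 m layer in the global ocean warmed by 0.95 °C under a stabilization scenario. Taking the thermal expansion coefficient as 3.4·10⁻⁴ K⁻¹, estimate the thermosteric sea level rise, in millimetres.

Δh = αΔT·H = 3.4×10⁻⁴ × 0.95 × 300 = 0.09690 m

about 97 mm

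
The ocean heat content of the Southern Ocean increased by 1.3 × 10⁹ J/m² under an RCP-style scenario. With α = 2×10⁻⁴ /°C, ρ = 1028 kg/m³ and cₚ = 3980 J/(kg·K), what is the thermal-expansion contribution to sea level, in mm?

Δh = αQ/(ρcₚ) = 2×10⁻⁴ × 1.3×10⁹ / (1028 × 3980) ≈ 0.063547 m

63.5 mm of thermosteric rise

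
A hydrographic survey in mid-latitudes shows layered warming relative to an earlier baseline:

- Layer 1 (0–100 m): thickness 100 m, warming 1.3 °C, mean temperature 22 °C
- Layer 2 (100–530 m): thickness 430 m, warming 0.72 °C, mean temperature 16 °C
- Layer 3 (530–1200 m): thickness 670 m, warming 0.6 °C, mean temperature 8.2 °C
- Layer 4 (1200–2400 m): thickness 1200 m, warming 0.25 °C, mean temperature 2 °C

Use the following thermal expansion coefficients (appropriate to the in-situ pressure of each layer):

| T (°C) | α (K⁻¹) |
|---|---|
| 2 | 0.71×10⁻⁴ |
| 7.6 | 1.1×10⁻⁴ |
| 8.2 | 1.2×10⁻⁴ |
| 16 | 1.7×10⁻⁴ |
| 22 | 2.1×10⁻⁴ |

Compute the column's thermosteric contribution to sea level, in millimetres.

Layer 1 at 22 °C → α = 2.1×10⁻⁴ K⁻¹
Layer 2 at 16 °C → α = 1.7×10⁻⁴ K⁻¹
Layer 3 at 8.2 °C → α = 1.2×10⁻⁴ K⁻¹
Layer 4 at 2 °C → α = 0.71×10⁻⁴ K⁻¹
0–100 m: 100 × 1.3 × 2.1×10⁻⁴ = 0.02730 m
100–530 m: 0.72 × 1.7×10⁻⁴ × 430 = 0.052632 m
530–1200 m: 0.6 × 1.2×10⁻⁴ × 670 = 0.04824 m
0.71×10⁻⁴ × 1200 × 0.25 = 0.02130 m
Δh = 0.02730 + 0.052632 + 0.04824 + 0.02130 = 0.149472 m ≈ 149 mm

149 mm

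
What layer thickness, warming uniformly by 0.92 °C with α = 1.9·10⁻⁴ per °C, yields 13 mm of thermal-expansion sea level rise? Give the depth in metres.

74.4 m

H = Δh/(αΔT) = 0.013 / (1.9×10⁻⁴ × 0.92) ≈ 74.37 m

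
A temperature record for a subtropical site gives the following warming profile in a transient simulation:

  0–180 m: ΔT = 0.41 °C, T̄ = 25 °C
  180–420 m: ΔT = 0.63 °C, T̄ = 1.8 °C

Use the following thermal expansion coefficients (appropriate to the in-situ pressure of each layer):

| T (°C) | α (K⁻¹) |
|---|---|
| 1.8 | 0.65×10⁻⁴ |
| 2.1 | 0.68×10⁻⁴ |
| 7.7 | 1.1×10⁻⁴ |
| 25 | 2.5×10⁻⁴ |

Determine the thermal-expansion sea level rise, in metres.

Layer 1 at 25 °C → α = 2.5×10⁻⁴ K⁻¹
Layer 2 at 1.8 °C → α = 0.65×10⁻⁴ K⁻¹
Layer 1: 180 × 2.5×10⁻⁴ × 0.41 = 0.01845 m
Layer 2: 0.65×10⁻⁴ × 240 × 0.63 = 0.009828 m
Δh = 0.01845 + 0.009828 = 0.028278 m

0.0283 m of thermosteric rise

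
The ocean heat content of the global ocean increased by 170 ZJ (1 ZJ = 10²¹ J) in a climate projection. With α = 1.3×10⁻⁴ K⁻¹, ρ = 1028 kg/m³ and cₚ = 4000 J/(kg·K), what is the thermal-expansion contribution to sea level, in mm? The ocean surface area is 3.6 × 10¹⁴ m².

Δh = 15 mm

Per unit area: Q = 170×10²¹ / (3.6×10¹⁴) ≈ 4.722×10⁸ J/m²
Δh = αQ/(ρcₚ) = 1.3×10⁻⁴ × 4.722×10⁸ / (1028 × 4000) ≈ 0.014929 m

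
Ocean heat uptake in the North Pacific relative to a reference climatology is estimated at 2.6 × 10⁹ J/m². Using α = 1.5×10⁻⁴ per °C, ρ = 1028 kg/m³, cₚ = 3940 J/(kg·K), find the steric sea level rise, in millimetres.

Δh = αQ/(ρcₚ) = 1.5×10⁻⁴ × 2.6×10⁹ / (1028 × 3940) ≈ 0.096289 m

96 mm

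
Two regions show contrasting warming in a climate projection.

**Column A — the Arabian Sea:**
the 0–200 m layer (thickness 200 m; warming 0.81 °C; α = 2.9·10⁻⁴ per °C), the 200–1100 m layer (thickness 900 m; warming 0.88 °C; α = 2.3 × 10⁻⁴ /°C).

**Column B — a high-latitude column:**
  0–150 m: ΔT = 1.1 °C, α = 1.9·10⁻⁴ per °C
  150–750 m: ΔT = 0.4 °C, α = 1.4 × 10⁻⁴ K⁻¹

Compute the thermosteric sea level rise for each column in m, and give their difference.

Δh_A ≈ 0.229 m, Δh_B ≈ 0.0650 m; difference ≈ 0.164 m

A 200 × 0.81 × 2.9×10⁻⁴ = 0.04698 m
A Layer 2: 0.88 × 2.3×10⁻⁴ × 900 = 0.18216 m
A total: 0.22914 m
B Layer 1: 150 × 1.9×10⁻⁴ × 1.1 = 0.03135 m
B Layer 2: 1.4×10⁻⁴ × 600 × 0.4 = 0.03360 m
B total: 0.06495 m
Difference: 0.22914 − 0.06495 = 0.16419 m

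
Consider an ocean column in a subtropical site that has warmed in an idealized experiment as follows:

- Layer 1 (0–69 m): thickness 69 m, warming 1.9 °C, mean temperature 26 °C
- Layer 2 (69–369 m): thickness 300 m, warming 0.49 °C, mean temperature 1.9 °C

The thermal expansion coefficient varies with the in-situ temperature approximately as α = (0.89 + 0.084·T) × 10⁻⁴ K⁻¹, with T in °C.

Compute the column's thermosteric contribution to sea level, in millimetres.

Δh = 55.7 mm

Layer 1: α = (0.89 + 0.084×26)×10⁻⁴ = 3.074×10⁻⁴ K⁻¹
Layer 2: α = (0.89 + 0.084×1.9)×10⁻⁴ = 1.0496×10⁻⁴ K⁻¹
Layer 1: 1.9 × 69 × 3.074×10⁻⁴ = 0.04030014 m
69–369 m: 1.0496×10⁻⁴ × 0.49 × 300 = 0.01542912 m
Δh = 0.04030014 + 0.01542912 = 0.05572926 m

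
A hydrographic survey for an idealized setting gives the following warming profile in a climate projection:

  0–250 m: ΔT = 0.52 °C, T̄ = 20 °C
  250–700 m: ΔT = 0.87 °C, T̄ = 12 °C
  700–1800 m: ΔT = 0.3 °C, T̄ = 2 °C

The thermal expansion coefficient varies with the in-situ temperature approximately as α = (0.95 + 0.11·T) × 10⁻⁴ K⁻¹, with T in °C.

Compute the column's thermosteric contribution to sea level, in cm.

Layer 1: α = (0.95 + 0.11×20)×10⁻⁴ = 3.15×10⁻⁴ K⁻¹
Layer 2: α = (0.95 + 0.11×12)×10⁻⁴ = 2.27×10⁻⁴ K⁻¹
Layer 3: α = (0.95 + 0.11×2)×10⁻⁴ = 1.17×10⁻⁴ K⁻¹
3.15×10⁻⁴ × 0.52 × 250 = 0.04095 m
250–700 m: 2.27×10⁻⁴ × 450 × 0.87 = 0.0888705 m
700–1800 m: 1.17×10⁻⁴ × 1100 × 0.3 = 0.03861 m
Δh = 0.04095 + 0.0888705 + 0.03861 = 0.1684305 m

17 cm of thermosteric rise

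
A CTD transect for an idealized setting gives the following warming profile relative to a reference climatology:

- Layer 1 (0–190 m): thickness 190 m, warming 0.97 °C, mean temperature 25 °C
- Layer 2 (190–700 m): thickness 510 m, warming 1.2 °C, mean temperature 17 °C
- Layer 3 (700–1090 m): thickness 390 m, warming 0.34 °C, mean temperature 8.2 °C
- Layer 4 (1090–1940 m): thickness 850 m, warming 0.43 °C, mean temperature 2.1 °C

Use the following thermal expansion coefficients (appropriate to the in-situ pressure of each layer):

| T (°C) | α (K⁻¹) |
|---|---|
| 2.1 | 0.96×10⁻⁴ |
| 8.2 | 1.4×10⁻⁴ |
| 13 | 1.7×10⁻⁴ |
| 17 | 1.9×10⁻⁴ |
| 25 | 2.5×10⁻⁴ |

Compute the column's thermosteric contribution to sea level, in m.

0.216 m

Layer 1 at 25 °C → α = 2.5×10⁻⁴ K⁻¹
Layer 2 at 17 °C → α = 1.9×10⁻⁴ K⁻¹
Layer 3 at 8.2 °C → α = 1.4×10⁻⁴ K⁻¹
Layer 4 at 2.1 °C → α = 0.96×10⁻⁴ K⁻¹
Layer 1: 0.97 × 2.5×10⁻⁴ × 190 = 0.046075 m
190–700 m: 1.2 × 1.9×10⁻⁴ × 510 = 0.11628 m
Layer 3: 1.4×10⁻⁴ × 0.34 × 390 = 0.018564 m
1090–1940 m: 850 × 0.96×10⁻⁴ × 0.43 = 0.035088 m
Δh = 0.046075 + 0.11628 + 0.018564 + 0.035088 = 0.216007 m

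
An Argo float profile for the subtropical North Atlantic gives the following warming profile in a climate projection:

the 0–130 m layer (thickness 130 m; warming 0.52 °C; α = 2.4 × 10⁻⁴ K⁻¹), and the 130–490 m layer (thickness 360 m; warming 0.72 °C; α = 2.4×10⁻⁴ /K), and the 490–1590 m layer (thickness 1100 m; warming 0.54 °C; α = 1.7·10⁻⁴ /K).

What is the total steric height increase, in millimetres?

0.52 × 2.4×10⁻⁴ × 130 = 0.016224 m
130–490 m: 2.4×10⁻⁴ × 360 × 0.72 = 0.062208 m
490–1590 m: 1100 × 0.54 × 1.7×10⁻⁴ = 0.10098 m
Δh = 0.016224 + 0.062208 + 0.10098 = 0.179412 m

Δh ≈ 180 mm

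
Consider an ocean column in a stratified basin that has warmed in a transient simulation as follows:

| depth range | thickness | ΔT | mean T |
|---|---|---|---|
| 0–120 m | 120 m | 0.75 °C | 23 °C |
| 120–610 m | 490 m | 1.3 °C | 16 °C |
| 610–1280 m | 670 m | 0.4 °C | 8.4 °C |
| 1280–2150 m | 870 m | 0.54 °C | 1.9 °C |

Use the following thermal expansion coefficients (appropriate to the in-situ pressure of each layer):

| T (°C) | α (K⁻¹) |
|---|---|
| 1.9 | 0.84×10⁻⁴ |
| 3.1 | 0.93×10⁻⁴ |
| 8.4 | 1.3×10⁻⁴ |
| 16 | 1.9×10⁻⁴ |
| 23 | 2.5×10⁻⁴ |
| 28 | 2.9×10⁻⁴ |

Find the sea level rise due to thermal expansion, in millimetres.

Layer 1 at 23 °C → α = 2.5×10⁻⁴ K⁻¹
Layer 2 at 16 °C → α = 1.9×10⁻⁴ K⁻¹
Layer 3 at 8.4 °C → α = 1.3×10⁻⁴ K⁻¹
Layer 4 at 1.9 °C → α = 0.84×10⁻⁴ K⁻¹
Layer 1: 2.5×10⁻⁴ × 120 × 0.75 = 0.02250 m
Layer 2: 490 × 1.3 × 1.9×10⁻⁴ = 0.12103 m
Layer 3: 670 × 0.4 × 1.3×10⁻⁴ = 0.03484 m
1280–2150 m: 0.84×10⁻⁴ × 870 × 0.54 = 0.0394632 m
Δh = 0.02250 + 0.12103 + 0.03484 + 0.0394632 = 0.2178332 m

220 mm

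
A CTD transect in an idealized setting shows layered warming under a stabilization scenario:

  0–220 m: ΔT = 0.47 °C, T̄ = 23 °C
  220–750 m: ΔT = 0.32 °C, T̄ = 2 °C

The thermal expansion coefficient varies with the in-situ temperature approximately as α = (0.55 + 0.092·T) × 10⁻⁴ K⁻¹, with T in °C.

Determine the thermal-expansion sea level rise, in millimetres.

Δh ≈ 40 mm

Layer 1: α = (0.55 + 0.092×23)×10⁻⁴ = 2.666×10⁻⁴ K⁻¹
Layer 2: α = (0.55 + 0.092×2)×10⁻⁴ = 0.734×10⁻⁴ K⁻¹
2.666×10⁻⁴ × 0.47 × 220 = 0.02756644 m
0.734×10⁻⁴ × 0.32 × 530 = 0.01244864 m
Δh = 0.02756644 + 0.01244864 = 0.04001508 m ≈ 40 mm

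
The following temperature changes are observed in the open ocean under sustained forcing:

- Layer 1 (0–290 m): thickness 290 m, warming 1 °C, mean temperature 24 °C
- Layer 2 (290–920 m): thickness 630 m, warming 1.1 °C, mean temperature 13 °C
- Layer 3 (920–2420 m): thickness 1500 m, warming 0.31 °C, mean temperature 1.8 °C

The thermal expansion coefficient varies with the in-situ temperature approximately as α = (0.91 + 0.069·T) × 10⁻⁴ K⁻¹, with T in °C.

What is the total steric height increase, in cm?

about 24.8 cm

Layer 1: α = (0.91 + 0.069×24)×10⁻⁴ = 2.566×10⁻⁴ K⁻¹
Layer 2: α = (0.91 + 0.069×13)×10⁻⁴ = 1.807×10⁻⁴ K⁻¹
Layer 3: α = (0.91 + 0.069×1.8)×10⁻⁴ = 1.0342×10⁻⁴ K⁻¹
0–290 m: 2.566×10⁻⁴ × 290 × 1 = 0.074414 m
Layer 2: 1.807×10⁻⁴ × 630 × 1.1 = 0.1252251 m
Layer 3: 1500 × 1.0342×10⁻⁴ × 0.31 = 0.0480903 m
Δh = 0.074414 + 0.1252251 + 0.0480903 = 0.2477294 m ≈ 24.8 cm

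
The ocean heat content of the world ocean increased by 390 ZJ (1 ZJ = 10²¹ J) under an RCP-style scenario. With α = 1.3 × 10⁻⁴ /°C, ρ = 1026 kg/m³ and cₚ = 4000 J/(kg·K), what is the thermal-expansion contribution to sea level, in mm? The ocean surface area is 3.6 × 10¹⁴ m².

Per unit area: Q = 390×10²¹ / (3.6×10¹⁴) ≈ 1.083×10⁹ J/m²
Δh = αQ/(ρcₚ) = 1.3×10⁻⁴ × 1.083×10⁹ / (1026 × 4000) ≈ 0.034306 m

Δh = 34.3 mm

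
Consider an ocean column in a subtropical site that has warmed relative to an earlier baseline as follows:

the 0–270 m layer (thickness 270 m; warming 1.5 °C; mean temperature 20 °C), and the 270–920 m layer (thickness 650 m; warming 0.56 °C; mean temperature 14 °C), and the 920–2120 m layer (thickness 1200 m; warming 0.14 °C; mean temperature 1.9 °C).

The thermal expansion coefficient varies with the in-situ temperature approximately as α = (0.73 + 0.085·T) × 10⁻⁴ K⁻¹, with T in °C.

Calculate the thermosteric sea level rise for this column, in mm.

183 mm

Layer 1: α = (0.73 + 0.085×20)×10⁻⁴ = 2.43×10⁻⁴ K⁻¹
Layer 2: α = (0.73 + 0.085×14)×10⁻⁴ = 1.92×10⁻⁴ K⁻¹
Layer 3: α = (0.73 + 0.085×1.9)×10⁻⁴ = 0.8915×10⁻⁴ K⁻¹
270 × 2.43×10⁻⁴ × 1.5 = 0.098415 m
Layer 2: 1.92×10⁻⁴ × 0.56 × 650 = 0.069888 m
1200 × 0.14 × 0.8915×10⁻⁴ = 0.0149772 m
Δh = 0.098415 + 0.069888 + 0.0149772 = 0.1832802 m ≈ 183 mm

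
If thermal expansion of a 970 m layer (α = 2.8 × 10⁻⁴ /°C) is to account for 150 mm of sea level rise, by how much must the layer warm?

0.552 °C

ΔT = Δh/(αH) = 0.15 / (2.8×10⁻⁴ × 970) ≈ 0.5523 °C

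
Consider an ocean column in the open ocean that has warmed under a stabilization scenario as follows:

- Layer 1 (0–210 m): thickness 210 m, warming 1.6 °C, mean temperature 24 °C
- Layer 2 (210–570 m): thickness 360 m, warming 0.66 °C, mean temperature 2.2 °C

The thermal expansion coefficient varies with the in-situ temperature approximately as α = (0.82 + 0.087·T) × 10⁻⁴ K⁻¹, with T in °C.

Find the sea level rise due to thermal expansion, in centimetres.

12.2 cm of thermosteric rise

Layer 1: α = (0.82 + 0.087×24)×10⁻⁴ = 2.908×10⁻⁴ K⁻¹
Layer 2: α = (0.82 + 0.087×2.2)×10⁻⁴ = 1.0114×10⁻⁴ K⁻¹
0–210 m: 210 × 2.908×10⁻⁴ × 1.6 = 0.0977088 m
210–570 m: 1.0114×10⁻⁴ × 360 × 0.66 = 0.024030864 m
Δh = 0.0977088 + 0.024030864 = 0.121739664 m ≈ 12.2 cm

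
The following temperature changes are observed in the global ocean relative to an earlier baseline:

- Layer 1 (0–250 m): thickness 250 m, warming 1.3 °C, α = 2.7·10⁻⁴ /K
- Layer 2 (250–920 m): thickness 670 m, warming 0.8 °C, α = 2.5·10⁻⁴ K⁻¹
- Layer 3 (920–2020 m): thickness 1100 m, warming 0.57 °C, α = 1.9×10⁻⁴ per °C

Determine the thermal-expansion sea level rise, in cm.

Layer 1: 2.7×10⁻⁴ × 1.3 × 250 = 0.08775 m
Layer 2: 2.5×10⁻⁴ × 670 × 0.8 = 0.13400 m
Layer 3: 1100 × 0.57 × 1.9×10⁻⁴ = 0.11913 m
Δh = 0.08775 + 0.13400 + 0.11913 = 0.34088 m

34.1 cm of thermosteric rise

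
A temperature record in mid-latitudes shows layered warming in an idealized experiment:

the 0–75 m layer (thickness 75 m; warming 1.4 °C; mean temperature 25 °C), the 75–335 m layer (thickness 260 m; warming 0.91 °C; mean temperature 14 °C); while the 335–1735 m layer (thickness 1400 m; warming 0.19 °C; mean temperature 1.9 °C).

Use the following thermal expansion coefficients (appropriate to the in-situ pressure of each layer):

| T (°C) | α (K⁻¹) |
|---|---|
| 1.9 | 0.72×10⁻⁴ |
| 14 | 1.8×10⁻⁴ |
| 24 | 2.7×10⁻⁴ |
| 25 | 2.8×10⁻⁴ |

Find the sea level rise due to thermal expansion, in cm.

Δh = 9.11 cm

Layer 1 at 25 °C → α = 2.8×10⁻⁴ K⁻¹
Layer 2 at 14 °C → α = 1.8×10⁻⁴ K⁻¹
Layer 3 at 1.9 °C → α = 0.72×10⁻⁴ K⁻¹
Layer 1: 2.8×10⁻⁴ × 1.4 × 75 = 0.02940 m
75–335 m: 1.8×10⁻⁴ × 0.91 × 260 = 0.042588 m
Layer 3: 0.19 × 1400 × 0.72×10⁻⁴ = 0.019152 m
Δh = 0.02940 + 0.042588 + 0.019152 = 0.09114 m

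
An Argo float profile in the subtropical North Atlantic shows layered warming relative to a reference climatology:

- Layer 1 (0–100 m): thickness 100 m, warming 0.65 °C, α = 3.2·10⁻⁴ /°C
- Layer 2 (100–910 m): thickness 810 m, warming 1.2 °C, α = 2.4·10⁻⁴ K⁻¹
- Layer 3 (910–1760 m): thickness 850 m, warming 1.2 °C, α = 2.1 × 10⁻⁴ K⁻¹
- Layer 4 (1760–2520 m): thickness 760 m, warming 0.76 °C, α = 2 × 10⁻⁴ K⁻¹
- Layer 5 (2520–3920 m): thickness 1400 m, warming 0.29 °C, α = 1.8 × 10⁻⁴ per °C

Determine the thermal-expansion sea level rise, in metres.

3.2×10⁻⁴ × 0.65 × 100 = 0.02080 m
100–910 m: 2.4×10⁻⁴ × 1.2 × 810 = 0.23328 m
910–1760 m: 2.1×10⁻⁴ × 850 × 1.2 = 0.21420 m
0.76 × 760 × 2×10⁻⁴ = 0.11552 m
Layer 5: 0.29 × 1.8×10⁻⁴ × 1400 = 0.07308 m
Δh = 0.02080 + 0.23328 + 0.21420 + 0.11552 + 0.07308 = 0.65688 m

0.657 m of thermosteric rise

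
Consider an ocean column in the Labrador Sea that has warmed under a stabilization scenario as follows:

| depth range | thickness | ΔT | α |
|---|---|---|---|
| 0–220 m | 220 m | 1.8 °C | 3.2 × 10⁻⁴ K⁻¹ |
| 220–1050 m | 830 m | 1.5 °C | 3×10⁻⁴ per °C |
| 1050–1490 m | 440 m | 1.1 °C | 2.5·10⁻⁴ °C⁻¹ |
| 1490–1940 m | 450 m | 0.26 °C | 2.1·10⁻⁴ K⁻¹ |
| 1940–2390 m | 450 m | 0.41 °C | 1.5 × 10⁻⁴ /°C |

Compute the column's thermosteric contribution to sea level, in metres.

0–220 m: 1.8 × 3.2×10⁻⁴ × 220 = 0.12672 m
830 × 3×10⁻⁴ × 1.5 = 0.37350 m
Layer 3: 1.1 × 440 × 2.5×10⁻⁴ = 0.12100 m
1490–1940 m: 2.1×10⁻⁴ × 450 × 0.26 = 0.02457 m
1940–2390 m: 450 × 0.41 × 1.5×10⁻⁴ = 0.027675 m
Δh = 0.12672 + 0.37350 + 0.12100 + 0.02457 + 0.027675 = 0.673465 m

Δh = 0.673 m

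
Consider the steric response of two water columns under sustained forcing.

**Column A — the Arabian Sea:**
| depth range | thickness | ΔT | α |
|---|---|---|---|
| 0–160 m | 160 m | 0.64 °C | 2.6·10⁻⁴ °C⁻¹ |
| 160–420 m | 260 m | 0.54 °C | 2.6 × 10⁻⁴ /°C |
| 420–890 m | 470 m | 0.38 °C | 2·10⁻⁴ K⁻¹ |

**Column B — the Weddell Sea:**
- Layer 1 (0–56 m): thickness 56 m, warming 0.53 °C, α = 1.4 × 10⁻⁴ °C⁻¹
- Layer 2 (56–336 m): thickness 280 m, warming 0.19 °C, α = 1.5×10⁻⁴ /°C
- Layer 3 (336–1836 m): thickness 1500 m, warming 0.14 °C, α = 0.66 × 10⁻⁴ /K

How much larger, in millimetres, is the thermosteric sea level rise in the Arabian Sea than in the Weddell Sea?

72.9 mm larger

A Layer 1: 2.6×10⁻⁴ × 160 × 0.64 = 0.026624 m
A 160–420 m: 0.54 × 260 × 2.6×10⁻⁴ = 0.036504 m
A 420–890 m: 0.38 × 470 × 2×10⁻⁴ = 0.03572 m
A total: 0.098848 m
B 0–56 m: 56 × 0.53 × 1.4×10⁻⁴ = 0.0041552 m
B Layer 2: 0.19 × 1.5×10⁻⁴ × 280 = 0.00798 m
B 0.66×10⁻⁴ × 0.14 × 1500 = 0.01386 m
B total: 0.0259952 m
Difference: 0.098848 − 0.0259952 = 0.0728528 m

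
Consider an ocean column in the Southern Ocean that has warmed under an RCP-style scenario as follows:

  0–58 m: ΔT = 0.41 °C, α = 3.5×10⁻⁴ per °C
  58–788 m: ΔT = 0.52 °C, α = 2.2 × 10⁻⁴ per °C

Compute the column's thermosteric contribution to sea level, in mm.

3.5×10⁻⁴ × 0.41 × 58 = 0.008323 m
58–788 m: 0.52 × 730 × 2.2×10⁻⁴ = 0.083512 m
Δh = 0.008323 + 0.083512 = 0.091835 m

about 91.8 mm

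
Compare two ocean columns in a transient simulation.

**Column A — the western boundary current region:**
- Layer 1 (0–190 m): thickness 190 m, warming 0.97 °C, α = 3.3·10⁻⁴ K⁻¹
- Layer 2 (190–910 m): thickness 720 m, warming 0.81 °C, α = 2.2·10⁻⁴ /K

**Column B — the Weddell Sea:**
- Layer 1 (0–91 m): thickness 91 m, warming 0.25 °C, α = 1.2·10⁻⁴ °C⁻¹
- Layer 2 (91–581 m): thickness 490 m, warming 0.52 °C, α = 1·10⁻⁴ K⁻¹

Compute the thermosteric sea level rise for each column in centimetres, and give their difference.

A Layer 1: 0.97 × 3.3×10⁻⁴ × 190 = 0.060819 m
A 720 × 0.81 × 2.2×10⁻⁴ = 0.128304 m
A total: 0.189123 m
B 91 × 1.2×10⁻⁴ × 0.25 = 0.00273 m
B 490 × 1×10⁻⁴ × 0.52 = 0.02548 m
B total: 0.02821 m
Difference: 0.189123 − 0.02821 = 0.160913 m

A: 18.9 cm; B: 2.82 cm; difference 16.1 cm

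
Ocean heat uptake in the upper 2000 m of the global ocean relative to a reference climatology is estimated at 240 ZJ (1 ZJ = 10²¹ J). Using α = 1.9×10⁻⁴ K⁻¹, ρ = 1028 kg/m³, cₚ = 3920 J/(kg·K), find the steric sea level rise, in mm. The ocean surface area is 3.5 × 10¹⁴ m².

about 32.3 mm

Per unit area: Q = 240×10²¹ / (3.5×10¹⁴) ≈ 6.857×10⁸ J/m²
Δh = αQ/(ρcₚ) = 1.9×10⁻⁴ × 6.857×10⁸ / (1028 × 3920) ≈ 0.03233 m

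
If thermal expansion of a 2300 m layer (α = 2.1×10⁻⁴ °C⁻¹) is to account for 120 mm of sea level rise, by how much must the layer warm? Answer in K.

0.248 K

ΔT = Δh/(αH) = 0.12 / (2.1×10⁻⁴ × 2300) ≈ 0.2484 K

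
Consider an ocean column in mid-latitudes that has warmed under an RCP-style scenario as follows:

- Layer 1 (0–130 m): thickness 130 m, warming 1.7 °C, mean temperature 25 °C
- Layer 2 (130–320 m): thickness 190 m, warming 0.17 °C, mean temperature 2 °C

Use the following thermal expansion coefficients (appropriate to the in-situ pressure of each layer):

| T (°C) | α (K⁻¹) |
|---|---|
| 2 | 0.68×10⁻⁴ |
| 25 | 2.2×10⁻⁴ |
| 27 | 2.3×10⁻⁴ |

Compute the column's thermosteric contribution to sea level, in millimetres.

Layer 1 at 25 °C → α = 2.2×10⁻⁴ K⁻¹
Layer 2 at 2 °C → α = 0.68×10⁻⁴ K⁻¹
1.7 × 2.2×10⁻⁴ × 130 = 0.04862 m
130–320 m: 190 × 0.17 × 0.68×10⁻⁴ = 0.0021964 m
Δh = 0.04862 + 0.0021964 = 0.0508164 m ≈ 50.8 mm

about 50.8 mm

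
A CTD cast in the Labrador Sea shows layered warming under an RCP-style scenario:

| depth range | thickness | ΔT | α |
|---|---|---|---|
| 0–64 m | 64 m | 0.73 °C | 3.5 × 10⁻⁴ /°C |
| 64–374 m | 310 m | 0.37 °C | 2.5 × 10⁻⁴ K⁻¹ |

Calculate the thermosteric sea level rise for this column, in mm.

45 mm of thermosteric rise

Layer 1: 64 × 0.73 × 3.5×10⁻⁴ = 0.016352 m
64–374 m: 310 × 2.5×10⁻⁴ × 0.37 = 0.028675 m
Δh = 0.016352 + 0.028675 = 0.045027 m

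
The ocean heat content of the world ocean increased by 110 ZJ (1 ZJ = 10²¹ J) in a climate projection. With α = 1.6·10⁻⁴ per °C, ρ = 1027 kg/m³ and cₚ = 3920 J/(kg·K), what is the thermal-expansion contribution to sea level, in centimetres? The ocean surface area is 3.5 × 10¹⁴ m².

about 1.25 cm

Per unit area: Q = 110×10²¹ / (3.5×10¹⁴) ≈ 3.143×10⁸ J/m²
Δh = αQ/(ρcₚ) = 1.6×10⁻⁴ × 3.143×10⁸ / (1027 × 3920) ≈ 0.012491 m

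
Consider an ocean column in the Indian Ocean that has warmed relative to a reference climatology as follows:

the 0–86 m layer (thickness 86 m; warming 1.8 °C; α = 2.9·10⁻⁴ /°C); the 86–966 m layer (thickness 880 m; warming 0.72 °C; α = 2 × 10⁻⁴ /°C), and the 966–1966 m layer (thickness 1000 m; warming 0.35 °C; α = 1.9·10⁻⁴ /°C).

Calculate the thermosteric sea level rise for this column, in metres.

0.238 m of thermosteric rise

0–86 m: 1.8 × 86 × 2.9×10⁻⁴ = 0.044892 m
86–966 m: 0.72 × 2×10⁻⁴ × 880 = 0.12672 m
Layer 3: 0.35 × 1.9×10⁻⁴ × 1000 = 0.06650 m
Δh = 0.044892 + 0.12672 + 0.06650 = 0.238112 m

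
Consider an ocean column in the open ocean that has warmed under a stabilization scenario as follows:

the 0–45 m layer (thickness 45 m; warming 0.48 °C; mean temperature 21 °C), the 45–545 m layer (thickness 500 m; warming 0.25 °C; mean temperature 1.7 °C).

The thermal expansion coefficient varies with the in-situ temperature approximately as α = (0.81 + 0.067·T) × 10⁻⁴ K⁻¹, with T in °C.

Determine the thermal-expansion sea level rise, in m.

Δh ≈ 0.0163 m

Layer 1: α = (0.81 + 0.067×21)×10⁻⁴ = 2.217×10⁻⁴ K⁻¹
Layer 2: α = (0.81 + 0.067×1.7)×10⁻⁴ = 0.9239×10⁻⁴ K⁻¹
0–45 m: 2.217×10⁻⁴ × 45 × 0.48 = 0.00478872 m
500 × 0.9239×10⁻⁴ × 0.25 = 0.01154875 m
Δh = 0.00478872 + 0.01154875 = 0.01633747 m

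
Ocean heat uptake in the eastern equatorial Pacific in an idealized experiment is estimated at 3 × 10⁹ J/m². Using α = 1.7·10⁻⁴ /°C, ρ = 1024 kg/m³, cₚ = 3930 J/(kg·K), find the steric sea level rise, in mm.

about 130 mm

Δh = αQ/(ρcₚ) = 1.7×10⁻⁴ × 3×10⁹ / (1024 × 3930) ≈ 0.12673 m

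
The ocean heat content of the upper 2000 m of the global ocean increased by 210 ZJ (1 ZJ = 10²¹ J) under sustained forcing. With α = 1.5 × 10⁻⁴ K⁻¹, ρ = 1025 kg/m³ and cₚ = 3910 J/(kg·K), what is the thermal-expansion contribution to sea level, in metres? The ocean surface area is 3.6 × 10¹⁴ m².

Per unit area: Q = 210×10²¹ / (3.6×10¹⁴) ≈ 5.833×10⁸ J/m²
Δh = αQ/(ρcₚ) = 1.5×10⁻⁴ × 5.833×10⁸ / (1025 × 3910) ≈ 0.021831 m

0.0218 m of thermosteric rise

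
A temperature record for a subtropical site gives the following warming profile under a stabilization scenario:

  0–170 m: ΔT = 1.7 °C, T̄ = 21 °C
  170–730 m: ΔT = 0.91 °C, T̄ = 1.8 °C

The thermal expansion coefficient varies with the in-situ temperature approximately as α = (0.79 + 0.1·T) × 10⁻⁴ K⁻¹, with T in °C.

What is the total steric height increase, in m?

Δh ≈ 0.133 m

Layer 1: α = (0.79 + 0.1×21)×10⁻⁴ = 2.89×10⁻⁴ K⁻¹
Layer 2: α = (0.79 + 0.1×1.8)×10⁻⁴ = 0.97×10⁻⁴ K⁻¹
0–170 m: 1.7 × 170 × 2.89×10⁻⁴ = 0.083521 m
170–730 m: 0.91 × 560 × 0.97×10⁻⁴ = 0.0494312 m
Δh = 0.083521 + 0.0494312 = 0.1329522 m ≈ 0.133 m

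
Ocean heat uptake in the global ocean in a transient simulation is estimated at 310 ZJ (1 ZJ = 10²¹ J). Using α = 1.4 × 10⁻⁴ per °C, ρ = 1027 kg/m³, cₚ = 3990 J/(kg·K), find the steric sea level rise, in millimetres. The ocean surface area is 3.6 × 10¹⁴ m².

about 29.4 mm

Per unit area: Q = 310×10²¹ / (3.6×10¹⁴) ≈ 8.611×10⁸ J/m²
Δh = αQ/(ρcₚ) = 1.4×10⁻⁴ × 8.611×10⁸ / (1027 × 3990) ≈ 0.02942 m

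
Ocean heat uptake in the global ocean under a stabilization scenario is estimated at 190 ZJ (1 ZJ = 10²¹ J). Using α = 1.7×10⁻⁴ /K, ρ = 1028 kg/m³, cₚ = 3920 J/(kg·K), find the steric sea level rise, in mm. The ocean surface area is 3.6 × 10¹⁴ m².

Per unit area: Q = 190×10²¹ / (3.6×10¹⁴) ≈ 5.278×10⁸ J/m²
Δh = αQ/(ρcₚ) = 1.7×10⁻⁴ × 5.278×10⁸ / (1028 × 3920) ≈ 0.022266 m

22.3 mm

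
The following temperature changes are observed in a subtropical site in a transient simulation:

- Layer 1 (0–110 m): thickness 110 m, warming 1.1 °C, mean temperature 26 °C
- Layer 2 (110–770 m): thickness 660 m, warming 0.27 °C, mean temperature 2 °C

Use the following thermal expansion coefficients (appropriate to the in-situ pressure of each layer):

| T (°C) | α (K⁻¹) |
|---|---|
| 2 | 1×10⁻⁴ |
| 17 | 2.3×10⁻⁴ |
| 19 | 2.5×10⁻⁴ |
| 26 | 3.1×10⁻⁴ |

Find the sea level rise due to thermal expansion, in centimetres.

Layer 1 at 26 °C → α = 3.1×10⁻⁴ K⁻¹
Layer 2 at 2 °C → α = 1×10⁻⁴ K⁻¹
Layer 1: 110 × 1.1 × 3.1×10⁻⁴ = 0.03751 m
Layer 2: 660 × 1×10⁻⁴ × 0.27 = 0.01782 m
Δh = 0.03751 + 0.01782 = 0.05533 m ≈ 5.5 cm

Δh = 5.5 cm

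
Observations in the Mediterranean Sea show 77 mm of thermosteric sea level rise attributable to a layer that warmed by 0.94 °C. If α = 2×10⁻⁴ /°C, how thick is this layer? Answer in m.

H = Δh/(αΔT) = 0.077 / (2×10⁻⁴ × 0.94) ≈ 409.6 m

about 410 m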